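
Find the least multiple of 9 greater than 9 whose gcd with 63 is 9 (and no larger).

Multiples of 9 above 9: 9·2, 9·3, … . Need the cofactor coprime to 63/9 = 7.
Checking s = 2, 3, … the first with gcd(s, 7) = 1 is s = 2, giving 18.

18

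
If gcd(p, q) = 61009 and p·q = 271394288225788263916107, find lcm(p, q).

4448430366434268123

gcd·lcm = product, so lcm = 271394288225788263916107/61009 = 4448430366434268123.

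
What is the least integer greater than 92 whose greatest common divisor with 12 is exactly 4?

12 = 4·3. Any x with gcd(x, 12) = 4 is a multiple of 4, say 4s, with s coprime to 3.
Need s > 92/4, so s ≥ 24. First s ≥ 24 with gcd(s, 3) = 1 is s = 25. Thus x = 4·25 = 100.

100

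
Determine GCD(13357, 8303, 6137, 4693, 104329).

361

gcd(13357, 8303): 13357 = 1·8303 + 5054; 8303 = 1·5054 + 3249; 5054 = 1·3249 + 1805; 3249 = 1·1805 + 1444; 1805 = 1·1444 + 361; 1444 = 4·361 + 0 → 361
gcd(361, 6137): 6137 = 17·361 + 0 → 361
gcd(361, 4693): 4693 = 13·361 + 0 → 361
gcd(361, 104329): 104329 = 289·361 + 0 → 361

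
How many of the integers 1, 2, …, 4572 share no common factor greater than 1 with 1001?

Prime factors of 1001: 7, 11, 13. Count integers ≤ 4572 divisible by none of them.
By inclusion–exclusion: 4572 − ⌊4572/7⌋ − ⌊4572/11⌋ − ⌊4572/13⌋ + ⌊4572/77⌋ + ⌊4572/91⌋ + ⌊4572/143⌋ − ⌊4572/1001⌋ = 3289.

3289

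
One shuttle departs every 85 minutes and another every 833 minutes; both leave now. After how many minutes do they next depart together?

gcd first: 833 = 9·85 + 68; 85 = 1·68 + 17; 68 = 4·17 + 0 → gcd = 17
lcm = 85·833/gcd = 70805/17 = 4165

4165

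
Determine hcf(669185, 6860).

5

Euclid: 669185 = 97·6860 + 3765; 6860 = 1·3765 + 3095; 3765 = 1·3095 + 670; 3095 = 4·670 + 415; 670 = 1·415 + 255; 415 = 1·255 + 160; 255 = 1·160 + 95; 160 = 1·95 + 65; 95 = 1·65 + 30; 65 = 2·30 + 5; 30 = 6·5 + 0. Last nonzero remainder: 5.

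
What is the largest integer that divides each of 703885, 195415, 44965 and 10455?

85

703885 = 5 · 7² · 13² · 17; 195415 = 5 · 11² · 17 · 19; 44965 = 5 · 17 · 23²; 10455 = 3 · 5 · 17 · 41
gcd takes min exponent of each prime: 5 · 17 = 85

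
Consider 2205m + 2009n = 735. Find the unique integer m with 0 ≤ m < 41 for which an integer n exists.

14

Reduce mod 2009: 2205m ≡ 735 (mod 2009). With g = gcd(2205, 2009) = 49 dividing 735, divide through: 45m ≡ 15 (mod 41).
Since gcd(45, 41) = 1, m ≡ 15·(45)⁻¹ ≡ 14 (mod 41). Smallest non-negative: 14.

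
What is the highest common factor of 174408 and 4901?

169

Euclid: 174408 = 35·4901 + 2873; 4901 = 1·2873 + 2028; 2873 = 1·2028 + 845; 2028 = 2·845 + 338; 845 = 2·338 + 169; 338 = 2·169 + 0. Last nonzero remainder: 169.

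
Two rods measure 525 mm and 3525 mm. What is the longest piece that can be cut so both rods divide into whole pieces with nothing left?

Euclid: 3525 = 6·525 + 375; 525 = 1·375 + 150; 375 = 2·150 + 75; 150 = 2·75 + 0. Last nonzero remainder: 75.

75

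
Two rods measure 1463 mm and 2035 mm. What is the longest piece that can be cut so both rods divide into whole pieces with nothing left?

1463 = 7 · 11 · 19
2035 = 5 · 11 · 37
Common: 11 = 11

11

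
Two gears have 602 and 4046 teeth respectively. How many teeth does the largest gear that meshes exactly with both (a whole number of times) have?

Euclid: 4046 = 6·602 + 434; 602 = 1·434 + 168; 434 = 2·168 + 98; 168 = 1·98 + 70; 98 = 1·70 + 28; 70 = 2·28 + 14; 28 = 2·14 + 0. Last nonzero remainder: 14.

14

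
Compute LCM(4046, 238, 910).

4046 = 2 · 7 · 17²; 238 = 2 · 7 · 17; 910 = 2 · 5 · 7 · 13
lcm takes max exponent of each prime: 2 · 5 · 7 · 13 · 17² = 262990

262990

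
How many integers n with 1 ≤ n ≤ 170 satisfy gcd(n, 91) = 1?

134

Prime factors of 91: 7, 13. Count integers ≤ 170 divisible by none of them.
By inclusion–exclusion: 170 − ⌊170/7⌋ − ⌊170/13⌋ + ⌊170/91⌋ = 134.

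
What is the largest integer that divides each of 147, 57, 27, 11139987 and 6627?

3

gcd(147, 57): 147 = 2·57 + 33; 57 = 1·33 + 24; 33 = 1·24 + 9; 24 = 2·9 + 6; 9 = 1·6 + 3; 6 = 2·3 + 0 → 3
gcd(3, 27): 27 = 9·3 + 0 → 3
gcd(3, 11139987): 11139987 = 3713329·3 + 0 → 3
gcd(3, 6627): 6627 = 2209·3 + 0 → 3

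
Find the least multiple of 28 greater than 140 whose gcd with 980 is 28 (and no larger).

gcd(k, 980) = 28 forces 28 | k; write k = 28s. Then gcd(28s, 28·35) = 28·gcd(s, 35), so need gcd(s, 35) = 1.
28s > 140 gives s ≥ 6. The least s ≥ 6 coprime to 35 is 6, so k = 28·6 = 168.

168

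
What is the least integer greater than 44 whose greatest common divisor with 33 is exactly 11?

55

33 = 11·3. Any k with gcd(k, 33) = 11 is a multiple of 11, say 11s, with s coprime to 3.
Need s > 44/11, so s ≥ 5. First s ≥ 5 with gcd(s, 3) = 1 is s = 5. Thus k = 11·5 = 55.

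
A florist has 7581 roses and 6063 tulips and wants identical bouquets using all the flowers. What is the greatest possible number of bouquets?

Euclid: 7581 = 1·6063 + 1518; 6063 = 3·1518 + 1509; 1518 = 1·1509 + 9; 1509 = 167·9 + 6; 9 = 1·6 + 3; 6 = 2·3 + 0. Last nonzero remainder: 3.

3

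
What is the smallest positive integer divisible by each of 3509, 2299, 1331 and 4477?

27135097

3509 = 11² · 29; 2299 = 11² · 19; 1331 = 11³; 4477 = 11² · 37
lcm takes max exponent of each prime: 11³ · 19 · 29 · 37 = 27135097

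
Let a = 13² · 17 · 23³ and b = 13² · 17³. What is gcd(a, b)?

min exponent per shared prime: 13² · 17 = 2873

2873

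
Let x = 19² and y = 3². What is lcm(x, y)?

max exponent per prime: 3² · 19² = 3249

3249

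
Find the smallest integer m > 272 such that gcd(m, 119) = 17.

Multiples of 17 above 272: 17·17, 17·18, … . Need the cofactor coprime to 119/17 = 7.
Checking s = 17, 18, … the first with gcd(s, 7) = 1 is s = 17, giving 289.

289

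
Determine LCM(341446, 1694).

gcd first: 341446 = 201·1694 + 952; 1694 = 1·952 + 742; 952 = 1·742 + 210; 742 = 3·210 + 112; 210 = 1·112 + 98; 112 = 1·98 + 14; 98 = 7·14 + 0 → gcd = 14
lcm = 341446·1694/gcd = 578409524/14 = 41314966

41314966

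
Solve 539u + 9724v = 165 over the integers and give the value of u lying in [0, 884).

Reduce mod 9724: 539u ≡ 165 (mod 9724). With g = gcd(539, 9724) = 11 dividing 165, divide through: 49u ≡ 15 (mod 884).
Since gcd(49, 884) = 1, u ≡ 15·(49)⁻¹ ≡ 307 (mod 884). Smallest non-negative: 307.

307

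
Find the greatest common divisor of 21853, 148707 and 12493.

13

21853 = 13 · 41²; 148707 = 3² · 13 · 31 · 41; 12493 = 13 · 31²
gcd takes min exponent of each prime: 13 = 13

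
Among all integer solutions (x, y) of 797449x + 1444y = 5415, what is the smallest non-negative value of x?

Reduce mod 1444: 797449x ≡ 5415 (mod 1444). With g = gcd(797449, 1444) = 361 dividing 5415, divide through: 2209x ≡ 15 (mod 4).
Since gcd(2209, 4) = 1, x ≡ 15·(2209)⁻¹ ≡ 3 (mod 4). Smallest non-negative: 3.

3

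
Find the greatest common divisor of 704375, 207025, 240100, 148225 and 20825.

gcd(704375, 207025): 704375 = 3·207025 + 83300; 207025 = 2·83300 + 40425; 83300 = 2·40425 + 2450; 40425 = 16·2450 + 1225; 2450 = 2·1225 + 0 → 1225
gcd(1225, 240100): 240100 = 196·1225 + 0 → 1225
gcd(1225, 148225): 148225 = 121·1225 + 0 → 1225
gcd(1225, 20825): 20825 = 17·1225 + 0 → 1225

1225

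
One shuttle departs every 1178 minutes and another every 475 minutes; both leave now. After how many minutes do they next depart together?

gcd first: 1178 = 2·475 + 228; 475 = 2·228 + 19; 228 = 12·19 + 0 → gcd = 19
lcm = 1178·475/gcd = 559550/19 = 29450

29450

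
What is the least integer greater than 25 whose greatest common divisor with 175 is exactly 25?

50

Multiples of 25 above 25: 25·2, 25·3, … . Need the cofactor coprime to 175/25 = 7.
Checking s = 2, 3, … the first with gcd(s, 7) = 1 is s = 2, giving 50.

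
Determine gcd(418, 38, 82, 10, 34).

2

418 = 2 · 11 · 19; 38 = 2 · 19; 82 = 2 · 41; 10 = 2 · 5; 34 = 2 · 17
gcd takes min exponent of each prime: 2 = 2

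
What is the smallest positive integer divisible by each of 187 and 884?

9724

187 = 11 · 17; 884 = 2² · 13 · 17
max exponents: 2² · 11 · 13 · 17 = 9724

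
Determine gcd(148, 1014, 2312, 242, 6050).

gcd(148, 1014): 1014 = 6·148 + 126; 148 = 1·126 + 22; 126 = 5·22 + 16; 22 = 1·16 + 6; 16 = 2·6 + 4; 6 = 1·4 + 2; 4 = 2·2 + 0 → 2
gcd(2, 2312): 2312 = 1156·2 + 0 → 2
gcd(2, 242): 242 = 121·2 + 0 → 2
gcd(2, 6050): 6050 = 3025·2 + 0 → 2

2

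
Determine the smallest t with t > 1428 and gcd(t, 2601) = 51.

1479

2601 = 51·51. Any t with gcd(t, 2601) = 51 is a multiple of 51, say 51s, with s coprime to 51.
Need s > 1428/51, so s ≥ 29. First s ≥ 29 with gcd(s, 51) = 1 is s = 29. Thus t = 51·29 = 1479.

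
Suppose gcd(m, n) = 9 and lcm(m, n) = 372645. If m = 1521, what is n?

Using mn = gcd(m,n)·lcm(m,n) = 9·372645 = 3353805, we get n = 3353805/1521 = 2205.

2205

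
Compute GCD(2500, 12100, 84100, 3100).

100

gcd(2500, 12100): 12100 = 4·2500 + 2100; 2500 = 1·2100 + 400; 2100 = 5·400 + 100; 400 = 4·100 + 0 → 100
gcd(100, 84100): 84100 = 841·100 + 0 → 100
gcd(100, 3100): 3100 = 31·100 + 0 → 100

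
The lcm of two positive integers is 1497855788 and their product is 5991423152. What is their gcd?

gcd·lcm = product, so gcd = 5991423152/1497855788 = 4.

4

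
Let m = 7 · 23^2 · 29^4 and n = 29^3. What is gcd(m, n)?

min exponent per shared prime: 29^3 = 24389

24389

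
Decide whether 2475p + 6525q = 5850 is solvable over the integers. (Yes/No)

By Bézout, 2475p + 6525q = 5850 has integer solutions iff gcd(2475, 6525) | 5850.
Euclid: 6525 = 2·2475 + 1575; 2475 = 1·1575 + 900; 1575 = 1·900 + 675; 900 = 1·675 + 225; 675 = 3·225 + 0. gcd = 225; 5850 mod 225 = 0. Yes.

Yes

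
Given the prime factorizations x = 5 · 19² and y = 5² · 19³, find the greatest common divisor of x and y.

1805

min exponent per shared prime: 5 · 19² = 1805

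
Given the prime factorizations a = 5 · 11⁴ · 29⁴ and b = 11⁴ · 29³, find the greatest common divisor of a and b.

357079349

min exponent per shared prime: 11⁴ · 29³ = 357079349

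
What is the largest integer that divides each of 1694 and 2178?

242

1694 = 2 · 7 · 11²
2178 = 2 · 3² · 11²
Common: 2 · 11² = 242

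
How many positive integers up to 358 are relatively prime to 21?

205

Prime factors of 21: 3, 7. Count integers ≤ 358 divisible by none of them.
By inclusion–exclusion: 358 − ⌊358/3⌋ − ⌊358/7⌋ + ⌊358/21⌋ = 205.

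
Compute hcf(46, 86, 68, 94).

46 = 2 · 23; 86 = 2 · 43; 68 = 2² · 17; 94 = 2 · 47
gcd takes min exponent of each prime: 2 = 2

2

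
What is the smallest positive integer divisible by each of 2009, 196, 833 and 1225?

3415300

2009 = 7² · 41; 196 = 2² · 7²; 833 = 7² · 17; 1225 = 5² · 7²
lcm takes max exponent of each prime: 2² · 5² · 7² · 17 · 41 = 3415300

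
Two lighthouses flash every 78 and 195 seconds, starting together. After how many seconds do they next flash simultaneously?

390

78 = 2 · 3 · 13; 195 = 3 · 5 · 13
max exponents: 2 · 3 · 5 · 13 = 390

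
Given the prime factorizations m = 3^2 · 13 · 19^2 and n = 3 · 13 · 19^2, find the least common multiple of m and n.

max exponent per prime: 3^2 · 13 · 19^2 = 42237

42237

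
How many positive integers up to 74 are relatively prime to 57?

48

57 = 3·19. Inclusion–exclusion on these primes:
74 − ⌊74/3⌋ − ⌊74/19⌋ + ⌊74/57⌋ = 48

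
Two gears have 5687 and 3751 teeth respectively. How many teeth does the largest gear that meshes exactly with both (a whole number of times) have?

5687 = 11² · 47
3751 = 11² · 31
Common: 11² = 121

121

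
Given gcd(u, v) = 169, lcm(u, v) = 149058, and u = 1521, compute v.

16562

u·v = gcd·lcm = 169·149058 = 25190802, so v = 25190802/1521 = 16562.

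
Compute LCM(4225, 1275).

gcd first: 4225 = 3·1275 + 400; 1275 = 3·400 + 75; 400 = 5·75 + 25; 75 = 3·25 + 0 → gcd = 25
lcm = 4225·1275/gcd = 5386875/25 = 215475

215475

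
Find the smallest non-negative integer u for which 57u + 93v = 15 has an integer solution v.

28

Euclid: 93 = 1·57 + 36; 57 = 1·36 + 21; 36 = 1·21 + 15; 21 = 1·15 + 6; 15 = 2·6 + 3; 6 = 2·3 + 0 → gcd = 3; 15 = 3·5.
Back-substitution yields 57·(-13) + 93·(8) = 3, so one solution is u = -13·5 = -65, v = 8·5 = 40.
Solutions in u differ by 93/3 = 31; the one in [0, 31) is -65 mod 31 = 28.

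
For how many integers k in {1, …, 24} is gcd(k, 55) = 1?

55 = 5·11. Inclusion–exclusion on these primes:
24 − ⌊24/5⌋ − ⌊24/11⌋ + ⌊24/55⌋ = 18

18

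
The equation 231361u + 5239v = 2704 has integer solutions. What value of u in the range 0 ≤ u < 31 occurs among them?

Euclid: 231361 = 44·5239 + 845; 5239 = 6·845 + 169; 845 = 5·169 + 0 → gcd = 169; 2704 = 169·16.
Back-substitution yields 231361·(-6) + 5239·(265) = 169, so one solution is u = -6·16 = -96, v = 265·16 = 4240.
Solutions in u differ by 5239/169 = 31; the one in [0, 31) is -96 mod 31 = 28.

28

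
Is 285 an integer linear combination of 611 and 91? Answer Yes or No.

By Bézout, 611x − 91y = 285 has integer solutions iff gcd(611, 91) | 285.
Euclid: 611 = 6·91 + 65; 91 = 1·65 + 26; 65 = 2·26 + 13; 26 = 2·13 + 0. gcd = 13; 285 mod 13 = 12. No.

No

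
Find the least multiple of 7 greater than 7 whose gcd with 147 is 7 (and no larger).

gcd(x, 147) = 7 forces 7 | x; write x = 7s. Then gcd(7s, 7·21) = 7·gcd(s, 21), so need gcd(s, 21) = 1.
7s > 7 gives s ≥ 2. The least s ≥ 2 coprime to 21 is 2, so x = 7·2 = 14.

14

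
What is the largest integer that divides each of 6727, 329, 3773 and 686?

gcd(6727, 329): 6727 = 20·329 + 147; 329 = 2·147 + 35; 147 = 4·35 + 7; 35 = 5·7 + 0 → 7
gcd(7, 3773): 3773 = 539·7 + 0 → 7
gcd(7, 686): 686 = 98·7 + 0 → 7

7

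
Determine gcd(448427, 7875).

7

448427 = 7 · 29 · 47²
7875 = 3² · 5³ · 7
Common: 7 = 7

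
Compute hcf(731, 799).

17

Euclid: 799 = 1·731 + 68; 731 = 10·68 + 51; 68 = 1·51 + 17; 51 = 3·17 + 0. Last nonzero remainder: 17.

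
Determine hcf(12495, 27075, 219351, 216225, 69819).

gcd(12495, 27075): 27075 = 2·12495 + 2085; 12495 = 5·2085 + 2070; 2085 = 1·2070 + 15; 2070 = 138·15 + 0 → 15
gcd(15, 219351): 219351 = 14623·15 + 6; 15 = 2·6 + 3; 6 = 2·3 + 0 → 3
gcd(3, 216225): 216225 = 72075·3 + 0 → 3
gcd(3, 69819): 69819 = 23273·3 + 0 → 3

3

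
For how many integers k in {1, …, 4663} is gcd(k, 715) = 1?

3131

715 = 5·11·13. Inclusion–exclusion on these primes:
4663 − ⌊4663/5⌋ − ⌊4663/11⌋ − ⌊4663/13⌋ + ⌊4663/55⌋ + ⌊4663/65⌋ + ⌊4663/143⌋ − ⌊4663/715⌋ = 3131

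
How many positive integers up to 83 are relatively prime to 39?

Prime factors of 39: 3, 13. Count integers ≤ 83 divisible by none of them.
By inclusion–exclusion: 83 − ⌊83/3⌋ − ⌊83/13⌋ + ⌊83/39⌋ = 52.

52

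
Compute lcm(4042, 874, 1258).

lcm(4042, 874) = 4042·874/gcd = 3532708/2 = 1766354
lcm(1766354, 1258) = 1766354·1258/gcd = 2222073332/2 = 1111036666

1111036666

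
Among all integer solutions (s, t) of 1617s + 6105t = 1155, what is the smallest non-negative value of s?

80

Reduce mod 6105: 1617s ≡ 1155 (mod 6105). With g = gcd(1617, 6105) = 33 dividing 1155, divide through: 49s ≡ 35 (mod 185).
Since gcd(49, 185) = 1, s ≡ 35·(49)⁻¹ ≡ 80 (mod 185). Smallest non-negative: 80.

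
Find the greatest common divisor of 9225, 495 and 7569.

gcd(9225, 495): 9225 = 18·495 + 315; 495 = 1·315 + 180; 315 = 1·180 + 135; 180 = 1·135 + 45; 135 = 3·45 + 0 → 45
gcd(45, 7569): 7569 = 168·45 + 9; 45 = 5·9 + 0 → 9

9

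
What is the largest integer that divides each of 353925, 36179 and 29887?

gcd(353925, 36179): 353925 = 9·36179 + 28314; 36179 = 1·28314 + 7865; 28314 = 3·7865 + 4719; 7865 = 1·4719 + 3146; 4719 = 1·3146 + 1573; 3146 = 2·1573 + 0 → 1573
gcd(1573, 29887): 29887 = 19·1573 + 0 → 1573

1573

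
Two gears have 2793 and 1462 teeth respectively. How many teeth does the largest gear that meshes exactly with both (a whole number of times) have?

2793 = 3 · 7² · 19
1462 = 2 · 17 · 43
Common: 1 = 1

1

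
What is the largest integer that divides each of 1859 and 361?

1

Euclid: 1859 = 5·361 + 54; 361 = 6·54 + 37; 54 = 1·37 + 17; 37 = 2·17 + 3; 17 = 5·3 + 2; 3 = 1·2 + 1; 2 = 2·1 + 0. Last nonzero remainder: 1.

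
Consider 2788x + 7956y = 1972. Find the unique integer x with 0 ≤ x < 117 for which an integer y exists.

112

gcd(2788, 7956) = 68 (Euclid: 7956 = 2·2788 + 2380; 2788 = 1·2380 + 408; 2380 = 5·408 + 340; 408 = 1·340 + 68; 340 = 5·68 + 0), and 68 | 1972.
Extended Euclid: 2788·(20) + 7956·(-7) = 68. Scale by 29: x₀ = 580.
General solution x = x₀ + 117t; reducing mod 117 gives x = 112 (and y = -39).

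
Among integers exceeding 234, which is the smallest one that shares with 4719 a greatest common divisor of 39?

273

gcd(t, 4719) = 39 forces 39 | t; write t = 39s. Then gcd(39s, 39·121) = 39·gcd(s, 121), so need gcd(s, 121) = 1.
39s > 234 gives s ≥ 7. The least s ≥ 7 coprime to 121 is 7, so t = 39·7 = 273.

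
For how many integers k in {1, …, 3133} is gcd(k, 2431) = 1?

2431 = 11·13·17. Inclusion–exclusion on these primes:
3133 − ⌊3133/11⌋ − ⌊3133/13⌋ − ⌊3133/17⌋ + ⌊3133/143⌋ + ⌊3133/187⌋ + ⌊3133/221⌋ − ⌊3133/2431⌋ = 2474

2474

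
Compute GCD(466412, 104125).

17

Euclid: 466412 = 4·104125 + 49912; 104125 = 2·49912 + 4301; 49912 = 11·4301 + 2601; 4301 = 1·2601 + 1700; 2601 = 1·1700 + 901; 1700 = 1·901 + 799; 901 = 1·799 + 102; 799 = 7·102 + 85; 102 = 1·85 + 17; 85 = 5·17 + 0. Last nonzero remainder: 17.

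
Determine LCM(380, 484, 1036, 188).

559714540

lcm(380, 484) = 380·484/gcd = 183920/4 = 45980
lcm(45980, 1036) = 45980·1036/gcd = 47635280/4 = 11908820
lcm(11908820, 188) = 11908820·188/gcd = 2238858160/4 = 559714540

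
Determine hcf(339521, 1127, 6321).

49

gcd(339521, 1127): 339521 = 301·1127 + 294; 1127 = 3·294 + 245; 294 = 1·245 + 49; 245 = 5·49 + 0 → 49
gcd(49, 6321): 6321 = 129·49 + 0 → 49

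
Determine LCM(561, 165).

gcd first: 561 = 3·165 + 66; 165 = 2·66 + 33; 66 = 2·33 + 0 → gcd = 33
lcm = 561·165/gcd = 92565/33 = 2805

2805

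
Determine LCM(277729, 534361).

513520921

gcd first: 534361 = 1·277729 + 256632; 277729 = 1·256632 + 21097; 256632 = 12·21097 + 3468; 21097 = 6·3468 + 289; 3468 = 12·289 + 0 → gcd = 289
lcm = 277729·534361/gcd = 148407546169/289 = 513520921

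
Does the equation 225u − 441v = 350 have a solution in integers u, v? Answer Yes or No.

No

gcd(225, 441): 441 = 1·225 + 216; 225 = 1·216 + 9; 216 = 24·9 + 0 → 9
9 does not divide 350, so a solution does not exist.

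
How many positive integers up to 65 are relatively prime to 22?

Prime factors of 22: 2, 11. Count integers ≤ 65 divisible by none of them.
By inclusion–exclusion: 65 − ⌊65/2⌋ − ⌊65/11⌋ + ⌊65/22⌋ = 30.

30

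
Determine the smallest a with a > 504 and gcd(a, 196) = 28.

196 = 28·7. Any a with gcd(a, 196) = 28 is a multiple of 28, say 28s, with s coprime to 7.
Need s > 504/28, so s ≥ 19. First s ≥ 19 with gcd(s, 7) = 1 is s = 19. Thus a = 28·19 = 532.

532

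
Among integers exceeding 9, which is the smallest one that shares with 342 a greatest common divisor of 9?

27

gcd(m, 342) = 9 forces 9 | m; write m = 9s. Then gcd(9s, 9·38) = 9·gcd(s, 38), so need gcd(s, 38) = 1.
9s > 9 gives s ≥ 2. The least s ≥ 2 coprime to 38 is 3, so m = 9·3 = 27.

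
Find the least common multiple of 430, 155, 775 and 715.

lcm(430, 155) = 430·155/gcd = 66650/5 = 13330
lcm(13330, 775) = 13330·775/gcd = 10330750/155 = 66650
lcm(66650, 715) = 66650·715/gcd = 47654750/5 = 9530950

9530950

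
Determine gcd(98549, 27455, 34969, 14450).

289

98549 = 11 · 17² · 31; 27455 = 5 · 17² · 19; 34969 = 11² · 17²; 14450 = 2 · 5² · 17²
gcd takes min exponent of each prime: 17² = 289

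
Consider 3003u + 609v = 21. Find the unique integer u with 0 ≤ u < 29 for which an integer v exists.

14

gcd(3003, 609) = 21 (Euclid: 3003 = 4·609 + 567; 609 = 1·567 + 42; 567 = 13·42 + 21; 42 = 2·21 + 0), and 21 | 21.
Extended Euclid: 3003·(14) + 609·(-69) = 21. Scale by 1: u₀ = 14.
General solution u = u₀ + 29t; reducing mod 29 gives u = 14 (and v = -69).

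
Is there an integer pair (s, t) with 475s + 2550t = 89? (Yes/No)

No

gcd(475, 2550): 2550 = 5·475 + 175; 475 = 2·175 + 125; 175 = 1·125 + 50; 125 = 2·50 + 25; 50 = 2·25 + 0 → 25
25 does not divide 89, so a solution does not exist.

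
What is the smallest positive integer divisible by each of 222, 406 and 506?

222 = 2 · 3 · 37; 406 = 2 · 7 · 29; 506 = 2 · 11 · 23
lcm takes max exponent of each prime: 2 · 3 · 7 · 11 · 23 · 29 · 37 = 11401698

11401698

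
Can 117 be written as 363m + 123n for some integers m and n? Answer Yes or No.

gcd(363, 123): 363 = 2·123 + 117; 123 = 1·117 + 6; 117 = 19·6 + 3; 6 = 2·3 + 0 → 3
3 divides 117, so a solution exists.

Yes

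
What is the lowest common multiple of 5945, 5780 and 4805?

lcm(5945, 5780) = 5945·5780/gcd = 34362100/5 = 6872420
lcm(6872420, 4805) = 6872420·4805/gcd = 33021978100/5 = 6604395620

6604395620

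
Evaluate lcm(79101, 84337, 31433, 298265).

9564525495855

79101 = 3² · 11 · 17 · 47; 84337 = 11² · 17 · 41; 31433 = 17 · 43²; 298265 = 5 · 11² · 17 · 29
lcm takes max exponent of each prime: 3² · 5 · 11² · 17 · 29 · 41 · 43² · 47 = 9564525495855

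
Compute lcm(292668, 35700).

292668 = 2² · 3 · 29³; 35700 = 2² · 3 · 5² · 7 · 17
max exponents: 2² · 3 · 5² · 7 · 17 · 29³ = 870687300

870687300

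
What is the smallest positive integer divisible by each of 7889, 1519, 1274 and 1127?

6358534

7889 = 7³ · 23; 1519 = 7² · 31; 1274 = 2 · 7² · 13; 1127 = 7² · 23
lcm takes max exponent of each prime: 2 · 7³ · 13 · 23 · 31 = 6358534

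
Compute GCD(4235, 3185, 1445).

gcd(4235, 3185): 4235 = 1·3185 + 1050; 3185 = 3·1050 + 35; 1050 = 30·35 + 0 → 35
gcd(35, 1445): 1445 = 41·35 + 10; 35 = 3·10 + 5; 10 = 2·5 + 0 → 5

5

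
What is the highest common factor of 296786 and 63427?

296786 = 2 · 7 · 17 · 29 · 43
63427 = 7 · 13 · 17 · 41
Common: 7 · 17 = 119

119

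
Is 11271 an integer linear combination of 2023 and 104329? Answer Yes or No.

By Bézout, 2023s − 104329t = 11271 has integer solutions iff gcd(2023, 104329) | 11271.
Euclid: 104329 = 51·2023 + 1156; 2023 = 1·1156 + 867; 1156 = 1·867 + 289; 867 = 3·289 + 0. gcd = 289; 11271 mod 289 = 0. Yes.

Yes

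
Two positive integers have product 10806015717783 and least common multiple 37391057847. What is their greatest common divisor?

289

gcd·lcm = product, so gcd = 10806015717783/37391057847 = 289.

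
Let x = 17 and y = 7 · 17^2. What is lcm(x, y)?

max exponent per prime: 7 · 17^2 = 2023

2023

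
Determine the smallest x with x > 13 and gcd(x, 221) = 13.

26

Multiples of 13 above 13: 13·2, 13·3, … . Need the cofactor coprime to 221/13 = 17.
Checking s = 2, 3, … the first with gcd(s, 17) = 1 is s = 2, giving 26.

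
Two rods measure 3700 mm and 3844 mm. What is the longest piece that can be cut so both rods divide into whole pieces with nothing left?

Euclid: 3844 = 1·3700 + 144; 3700 = 25·144 + 100; 144 = 1·100 + 44; 100 = 2·44 + 12; 44 = 3·12 + 8; 12 = 1·8 + 4; 8 = 2·4 + 0. Last nonzero remainder: 4.

4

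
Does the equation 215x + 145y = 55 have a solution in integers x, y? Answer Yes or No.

By Bézout, 215x + 145y = 55 has integer solutions iff gcd(215, 145) | 55.
Euclid: 215 = 1·145 + 70; 145 = 2·70 + 5; 70 = 14·5 + 0. gcd = 5; 55 mod 5 = 0. Yes.

Yes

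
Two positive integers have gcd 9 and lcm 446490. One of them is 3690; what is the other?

1089

u·v = gcd·lcm = 9·446490 = 4018410, so v = 4018410/3690 = 1089.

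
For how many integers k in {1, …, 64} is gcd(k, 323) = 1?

58

Prime factors of 323: 17, 19. Count integers ≤ 64 divisible by none of them.
By inclusion–exclusion: 64 − ⌊64/17⌋ − ⌊64/19⌋ + ⌊64/323⌋ = 58.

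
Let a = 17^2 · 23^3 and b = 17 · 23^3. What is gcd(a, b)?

min exponent per shared prime: 17 · 23^3 = 206839

206839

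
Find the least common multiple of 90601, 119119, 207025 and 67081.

90601 = 7² · 43²; 119119 = 7² · 11 · 13 · 17; 207025 = 5² · 7² · 13²; 67081 = 7² · 37²
lcm takes max exponent of each prime: 5² · 7² · 11 · 13² · 17 · 37² · 43² = 97995189967675

97995189967675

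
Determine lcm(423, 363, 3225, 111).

2035803825

423 = 3² · 47; 363 = 3 · 11²; 3225 = 3 · 5² · 43; 111 = 3 · 37
lcm takes max exponent of each prime: 3² · 5² · 11² · 37 · 43 · 47 = 2035803825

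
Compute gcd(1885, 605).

Euclid: 1885 = 3·605 + 70; 605 = 8·70 + 45; 70 = 1·45 + 25; 45 = 1·25 + 20; 25 = 1·20 + 5; 20 = 4·5 + 0. Last nonzero remainder: 5.

5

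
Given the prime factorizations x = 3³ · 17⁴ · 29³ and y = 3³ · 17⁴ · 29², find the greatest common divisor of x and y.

min exponent per shared prime: 3³ · 17⁴ · 29² = 1896511347

1896511347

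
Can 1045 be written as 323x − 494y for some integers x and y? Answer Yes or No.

gcd(323, 494): 494 = 1·323 + 171; 323 = 1·171 + 152; 171 = 1·152 + 19; 152 = 8·19 + 0 → 19
19 divides 1045, so a solution exists.

Yes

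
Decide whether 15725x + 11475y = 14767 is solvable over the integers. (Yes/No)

gcd(15725, 11475): 15725 = 1·11475 + 4250; 11475 = 2·4250 + 2975; 4250 = 1·2975 + 1275; 2975 = 2·1275 + 425; 1275 = 3·425 + 0 → 425
425 does not divide 14767, so a solution does not exist.

No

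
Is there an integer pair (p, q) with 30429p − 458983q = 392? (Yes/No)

Yes

gcd(30429, 458983): 458983 = 15·30429 + 2548; 30429 = 11·2548 + 2401; 2548 = 1·2401 + 147; 2401 = 16·147 + 49; 147 = 3·49 + 0 → 49
49 divides 392, so a solution exists.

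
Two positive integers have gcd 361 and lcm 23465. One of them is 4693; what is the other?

1805

u·v = gcd·lcm = 361·23465 = 8470865, so v = 8470865/4693 = 1805.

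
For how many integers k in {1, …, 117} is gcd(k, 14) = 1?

51

Prime factors of 14: 2, 7. Count integers ≤ 117 divisible by none of them.
By inclusion–exclusion: 117 − ⌊117/2⌋ − ⌊117/7⌋ + ⌊117/14⌋ = 51.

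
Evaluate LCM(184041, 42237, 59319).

184041 = 3² · 11² · 13²; 42237 = 3² · 13 · 19²; 59319 = 3³ · 13³
lcm takes max exponent of each prime: 3³ · 11² · 13³ · 19² = 2591113239

2591113239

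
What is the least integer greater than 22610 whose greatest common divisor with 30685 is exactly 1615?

30685 = 1615·19. Any a with gcd(a, 30685) = 1615 is a multiple of 1615, say 1615s, with s coprime to 19.
Need s > 22610/1615, so s ≥ 15. First s ≥ 15 with gcd(s, 19) = 1 is s = 15. Thus a = 1615·15 = 24225.

24225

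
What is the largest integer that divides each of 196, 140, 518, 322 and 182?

gcd(196, 140): 196 = 1·140 + 56; 140 = 2·56 + 28; 56 = 2·28 + 0 → 28
gcd(28, 518): 518 = 18·28 + 14; 28 = 2·14 + 0 → 14
gcd(14, 322): 322 = 23·14 + 0 → 14
gcd(14, 182): 182 = 13·14 + 0 → 14

14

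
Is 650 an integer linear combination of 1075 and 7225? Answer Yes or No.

gcd(1075, 7225): 7225 = 6·1075 + 775; 1075 = 1·775 + 300; 775 = 2·300 + 175; 300 = 1·175 + 125; 175 = 1·125 + 50; 125 = 2·50 + 25; 50 = 2·25 + 0 → 25
25 divides 650, so a solution exists.

Yes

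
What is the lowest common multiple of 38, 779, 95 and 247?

lcm(38, 779) = 38·779/gcd = 29602/19 = 1558
lcm(1558, 95) = 1558·95/gcd = 148010/19 = 7790
lcm(7790, 247) = 7790·247/gcd = 1924130/19 = 101270

101270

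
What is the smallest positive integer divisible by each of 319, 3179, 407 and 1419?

440027643

319 = 11 · 29; 3179 = 11 · 17²; 407 = 11 · 37; 1419 = 3 · 11 · 43
lcm takes max exponent of each prime: 3 · 11 · 17² · 29 · 37 · 43 = 440027643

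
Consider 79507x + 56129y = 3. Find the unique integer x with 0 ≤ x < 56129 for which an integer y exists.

53039

Reduce mod 56129: 79507x ≡ 3 (mod 56129). With g = gcd(79507, 56129) = 1 dividing 3, divide through: 79507x ≡ 3 (mod 56129).
Since gcd(79507, 56129) = 1, x ≡ 3·(79507)⁻¹ ≡ 53039 (mod 56129). Smallest non-negative: 53039.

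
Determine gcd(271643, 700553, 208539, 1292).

271643 = 17 · 19 · 29²; 700553 = 7² · 17 · 29²; 208539 = 3² · 17 · 29 · 47; 1292 = 2² · 17 · 19
gcd takes min exponent of each prime: 17 = 17

17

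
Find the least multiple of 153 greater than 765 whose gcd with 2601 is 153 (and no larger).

918

gcd(m, 2601) = 153 forces 153 | m; write m = 153s. Then gcd(153s, 153·17) = 153·gcd(s, 17), so need gcd(s, 17) = 1.
153s > 765 gives s ≥ 6. The least s ≥ 6 coprime to 17 is 6, so m = 153·6 = 918.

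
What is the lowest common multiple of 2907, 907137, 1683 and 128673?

2907 = 3² · 17 · 19; 907137 = 3² · 7² · 11² · 17; 1683 = 3² · 11 · 17; 128673 = 3² · 17 · 29²
lcm takes max exponent of each prime: 3² · 7² · 11² · 17 · 19 · 29² = 14495142123

14495142123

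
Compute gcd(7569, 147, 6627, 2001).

3

7569 = 3² · 29²; 147 = 3 · 7²; 6627 = 3 · 47²; 2001 = 3 · 23 · 29
gcd takes min exponent of each prime: 3 = 3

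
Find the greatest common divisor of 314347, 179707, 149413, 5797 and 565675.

187

gcd(314347, 179707): 314347 = 1·179707 + 134640; 179707 = 1·134640 + 45067; 134640 = 2·45067 + 44506; 45067 = 1·44506 + 561; 44506 = 79·561 + 187; 561 = 3·187 + 0 → 187
gcd(187, 149413): 149413 = 799·187 + 0 → 187
gcd(187, 5797): 5797 = 31·187 + 0 → 187
gcd(187, 565675): 565675 = 3025·187 + 0 → 187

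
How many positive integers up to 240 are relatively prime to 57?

Prime factors of 57: 3, 19. Count integers ≤ 240 divisible by none of them.
By inclusion–exclusion: 240 − ⌊240/3⌋ − ⌊240/19⌋ + ⌊240/57⌋ = 152.

152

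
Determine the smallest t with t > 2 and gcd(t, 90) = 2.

4

90 = 2·45. Any t with gcd(t, 90) = 2 is a multiple of 2, say 2s, with s coprime to 45.
Need s > 2/2, so s ≥ 2. First s ≥ 2 with gcd(s, 45) = 1 is s = 2. Thus t = 2·2 = 4.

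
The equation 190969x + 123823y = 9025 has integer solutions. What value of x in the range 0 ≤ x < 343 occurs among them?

Euclid: 190969 = 1·123823 + 67146; 123823 = 1·67146 + 56677; 67146 = 1·56677 + 10469; 56677 = 5·10469 + 4332; 10469 = 2·4332 + 1805; 4332 = 2·1805 + 722; 1805 = 2·722 + 361; 722 = 2·361 + 0 → gcd = 361; 9025 = 361·25.
Back-substitution yields 190969·(142) + 123823·(-219) = 361, so one solution is x = 142·25 = 3550, y = -219·25 = -5475.
Solutions in x differ by 123823/361 = 343; the one in [0, 343) is 3550 mod 343 = 120.

120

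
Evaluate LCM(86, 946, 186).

87978

lcm(86, 946) = 86·946/gcd = 81356/86 = 946
lcm(946, 186) = 946·186/gcd = 175956/2 = 87978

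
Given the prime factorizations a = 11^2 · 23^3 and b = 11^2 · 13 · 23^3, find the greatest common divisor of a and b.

1472207

min exponent per shared prime: 11^2 · 23^3 = 1472207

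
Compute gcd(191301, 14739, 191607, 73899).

191301 = 3 · 11² · 17 · 31; 14739 = 3 · 17³; 191607 = 3 · 13 · 17³; 73899 = 3³ · 7 · 17 · 23
gcd takes min exponent of each prime: 3 · 17 = 51

51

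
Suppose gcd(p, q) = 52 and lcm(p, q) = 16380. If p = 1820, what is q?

p·q = gcd·lcm = 52·16380 = 851760, so q = 851760/1820 = 468.

468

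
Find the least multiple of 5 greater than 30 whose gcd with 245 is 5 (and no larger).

245 = 5·49. Any t with gcd(t, 245) = 5 is a multiple of 5, say 5s, with s coprime to 49.
Need s > 30/5, so s ≥ 7. First s ≥ 7 with gcd(s, 49) = 1 is s = 8. Thus t = 5·8 = 40.

40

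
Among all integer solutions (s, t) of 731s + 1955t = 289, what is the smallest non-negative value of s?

94

Reduce mod 1955: 731s ≡ 289 (mod 1955). With g = gcd(731, 1955) = 17 dividing 289, divide through: 43s ≡ 17 (mod 115).
Since gcd(43, 115) = 1, s ≡ 17·(43)⁻¹ ≡ 94 (mod 115). Smallest non-negative: 94.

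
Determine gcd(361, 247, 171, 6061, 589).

19

361 = 19²; 247 = 13 · 19; 171 = 3² · 19; 6061 = 11 · 19 · 29; 589 = 19 · 31
gcd takes min exponent of each prime: 19 = 19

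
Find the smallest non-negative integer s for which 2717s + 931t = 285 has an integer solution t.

Euclid: 2717 = 2·931 + 855; 931 = 1·855 + 76; 855 = 11·76 + 19; 76 = 4·19 + 0 → gcd = 19; 285 = 19·15.
Back-substitution yields 2717·(12) + 931·(-35) = 19, so one solution is s = 12·15 = 180, t = -35·15 = -525.
Solutions in s differ by 931/19 = 49; the one in [0, 49) is 180 mod 49 = 33.

33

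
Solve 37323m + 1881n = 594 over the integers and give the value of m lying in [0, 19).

Euclid: 37323 = 19·1881 + 1584; 1881 = 1·1584 + 297; 1584 = 5·297 + 99; 297 = 3·99 + 0 → gcd = 99; 594 = 99·6.
Back-substitution yields 37323·(6) + 1881·(-119) = 99, so one solution is m = 6·6 = 36, n = -119·6 = -714.
Solutions in m differ by 1881/99 = 19; the one in [0, 19) is 36 mod 19 = 17.

17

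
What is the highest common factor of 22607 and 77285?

13

Euclid: 77285 = 3·22607 + 9464; 22607 = 2·9464 + 3679; 9464 = 2·3679 + 2106; 3679 = 1·2106 + 1573; 2106 = 1·1573 + 533; 1573 = 2·533 + 507; 533 = 1·507 + 26; 507 = 19·26 + 13; 26 = 2·13 + 0. Last nonzero remainder: 13.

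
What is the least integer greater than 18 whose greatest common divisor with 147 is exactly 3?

24

gcd(m, 147) = 3 forces 3 | m; write m = 3s. Then gcd(3s, 3·49) = 3·gcd(s, 49), so need gcd(s, 49) = 1.
3s > 18 gives s ≥ 7. The least s ≥ 7 coprime to 49 is 8, so m = 3·8 = 24.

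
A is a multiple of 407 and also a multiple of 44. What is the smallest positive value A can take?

1628

407 = 11 · 37; 44 = 2² · 11
max exponents: 2² · 11 · 37 = 1628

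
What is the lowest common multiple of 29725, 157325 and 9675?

2496275775

lcm(29725, 157325) = 29725·157325/gcd = 4676485625/725 = 6450325
lcm(6450325, 9675) = 6450325·9675/gcd = 62406894375/25 = 2496275775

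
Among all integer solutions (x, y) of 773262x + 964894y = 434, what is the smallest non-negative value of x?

47285

Euclid: 964894 = 1·773262 + 191632; 773262 = 4·191632 + 6734; 191632 = 28·6734 + 3080; 6734 = 2·3080 + 574; 3080 = 5·574 + 210; 574 = 2·210 + 154; 210 = 1·154 + 56; 154 = 2·56 + 42; 56 = 1·42 + 14; 42 = 3·14 + 0 → gcd = 14; 434 = 14·31.
Back-substitution yields 773262·(-18484) + 964894·(14813) = 14, so one solution is x = -18484·31 = -573004, y = 14813·31 = 459203.
Solutions in x differ by 964894/14 = 68921; the one in [0, 68921) is -573004 mod 68921 = 47285.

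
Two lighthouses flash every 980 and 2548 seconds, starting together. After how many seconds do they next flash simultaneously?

980 = 2² · 5 · 7²; 2548 = 2² · 7² · 13
max exponents: 2² · 5 · 7² · 13 = 12740

12740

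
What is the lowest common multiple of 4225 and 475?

4225 = 5² · 13²; 475 = 5² · 19
max exponents: 5² · 13² · 19 = 80275

80275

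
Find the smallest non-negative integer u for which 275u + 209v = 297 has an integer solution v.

Euclid: 275 = 1·209 + 66; 209 = 3·66 + 11; 66 = 6·11 + 0 → gcd = 11; 297 = 11·27.
Back-substitution yields 275·(-3) + 209·(4) = 11, so one solution is u = -3·27 = -81, v = 4·27 = 108.
Solutions in u differ by 209/11 = 19; the one in [0, 19) is -81 mod 19 = 14.

14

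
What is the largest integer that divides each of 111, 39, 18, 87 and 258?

gcd(111, 39): 111 = 2·39 + 33; 39 = 1·33 + 6; 33 = 5·6 + 3; 6 = 2·3 + 0 → 3
gcd(3, 18): 18 = 6·3 + 0 → 3
gcd(3, 87): 87 = 29·3 + 0 → 3
gcd(3, 258): 258 = 86·3 + 0 → 3

3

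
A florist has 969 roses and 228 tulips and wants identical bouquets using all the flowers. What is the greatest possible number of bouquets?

57

Euclid: 969 = 4·228 + 57; 228 = 4·57 + 0. Last nonzero remainder: 57.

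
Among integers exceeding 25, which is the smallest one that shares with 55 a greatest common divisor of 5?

30

Multiples of 5 above 25: 5·6, 5·7, … . Need the cofactor coprime to 55/5 = 11.
Checking s = 6, 7, … the first with gcd(s, 11) = 1 is s = 6, giving 30.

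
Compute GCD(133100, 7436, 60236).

gcd(133100, 7436): 133100 = 17·7436 + 6688; 7436 = 1·6688 + 748; 6688 = 8·748 + 704; 748 = 1·704 + 44; 704 = 16·44 + 0 → 44
gcd(44, 60236): 60236 = 1369·44 + 0 → 44

44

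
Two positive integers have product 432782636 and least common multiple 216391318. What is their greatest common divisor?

2

From gcd × lcm = mn: gcd = 432782636 / 216391318 = 2.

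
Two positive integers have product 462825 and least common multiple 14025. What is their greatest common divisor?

From gcd × lcm = uv: gcd = 462825 / 14025 = 33.

33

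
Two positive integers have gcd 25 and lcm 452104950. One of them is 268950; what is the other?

42025

u·v = gcd·lcm = 25·452104950 = 11302623750, so v = 11302623750/268950 = 42025.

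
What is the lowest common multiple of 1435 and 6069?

1244145

1435 = 5 · 7 · 41; 6069 = 3 · 7 · 17²
max exponents: 3 · 5 · 7 · 17² · 41 = 1244145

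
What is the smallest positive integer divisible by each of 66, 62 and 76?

77748

66 = 2 · 3 · 11; 62 = 2 · 31; 76 = 2² · 19
lcm takes max exponent of each prime: 2² · 3 · 11 · 19 · 31 = 77748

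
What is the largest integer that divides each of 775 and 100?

25

775 = 5² · 31
100 = 2² · 5²
Common: 5² = 25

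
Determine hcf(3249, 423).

9

Euclid: 3249 = 7·423 + 288; 423 = 1·288 + 135; 288 = 2·135 + 18; 135 = 7·18 + 9; 18 = 2·9 + 0. Last nonzero remainder: 9.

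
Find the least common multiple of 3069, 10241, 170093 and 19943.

3069 = 3² · 11 · 31; 10241 = 7² · 11 · 19; 170093 = 7 · 11 · 47²; 19943 = 7² · 11 · 37
lcm takes max exponent of each prime: 3² · 7² · 11 · 19 · 31 · 37 · 47² = 233530715187

233530715187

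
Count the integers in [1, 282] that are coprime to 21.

Prime factors of 21: 3, 7. Count integers ≤ 282 divisible by none of them.
By inclusion–exclusion: 282 − ⌊282/3⌋ − ⌊282/7⌋ + ⌊282/21⌋ = 161.

161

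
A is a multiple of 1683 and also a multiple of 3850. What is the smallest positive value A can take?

589050

1683 = 3² · 11 · 17; 3850 = 2 · 5² · 7 · 11
max exponents: 2 · 3² · 5² · 7 · 11 · 17 = 589050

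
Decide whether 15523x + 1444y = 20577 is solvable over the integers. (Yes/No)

Yes

By Bézout, 15523x + 1444y = 20577 has integer solutions iff gcd(15523, 1444) | 20577.
Euclid: 15523 = 10·1444 + 1083; 1444 = 1·1083 + 361; 1083 = 3·361 + 0. gcd = 361; 20577 mod 361 = 0. Yes.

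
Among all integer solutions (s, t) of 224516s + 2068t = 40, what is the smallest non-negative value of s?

Euclid: 224516 = 108·2068 + 1172; 2068 = 1·1172 + 896; 1172 = 1·896 + 276; 896 = 3·276 + 68; 276 = 4·68 + 4; 68 = 17·4 + 0 → gcd = 4; 40 = 4·10.
Back-substitution yields 224516·(30) + 2068·(-3257) = 4, so one solution is s = 30·10 = 300, t = -3257·10 = -32570.
Solutions in s differ by 2068/4 = 517; the one in [0, 517) is 300 mod 517 = 300.

300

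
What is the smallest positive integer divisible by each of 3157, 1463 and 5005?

3157 = 7 · 11 · 41; 1463 = 7 · 11 · 19; 5005 = 5 · 7 · 11 · 13
lcm takes max exponent of each prime: 5 · 7 · 11 · 13 · 19 · 41 = 3898895

3898895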